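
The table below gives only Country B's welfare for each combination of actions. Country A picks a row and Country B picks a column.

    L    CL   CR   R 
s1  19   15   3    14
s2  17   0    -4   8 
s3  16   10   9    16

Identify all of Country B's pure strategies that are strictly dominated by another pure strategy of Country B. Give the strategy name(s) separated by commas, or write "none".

CL, CR

L: no other strategy beats it everywhere (CL at s1 (19>15); CR at s1 (19>3); R at s1 (19>14)).
L strictly dominates CL — s1: 19>15, s2: 17>0, s3: 16>10.
L strictly dominates CR — s1: 19>3, s2: 17>-4, s3: 16>9.
R is not dominated — it holds its own against L at s3 (16=16); CL at s2 (8>0); CR at s1 (14>3).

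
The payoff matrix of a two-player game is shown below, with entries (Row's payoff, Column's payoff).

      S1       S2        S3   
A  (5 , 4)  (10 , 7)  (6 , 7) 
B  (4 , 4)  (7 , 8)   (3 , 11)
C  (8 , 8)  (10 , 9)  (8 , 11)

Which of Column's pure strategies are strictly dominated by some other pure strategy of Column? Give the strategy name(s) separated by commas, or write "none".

S2 strictly dominates S1 — A: 7>4, B: 8>4, C: 9>8.
Nothing dominates S2: S1 at A (7>4); S3 at A (7=7).
Nothing dominates S3: S1 at A (7>4); S2 at A (7=7).

S1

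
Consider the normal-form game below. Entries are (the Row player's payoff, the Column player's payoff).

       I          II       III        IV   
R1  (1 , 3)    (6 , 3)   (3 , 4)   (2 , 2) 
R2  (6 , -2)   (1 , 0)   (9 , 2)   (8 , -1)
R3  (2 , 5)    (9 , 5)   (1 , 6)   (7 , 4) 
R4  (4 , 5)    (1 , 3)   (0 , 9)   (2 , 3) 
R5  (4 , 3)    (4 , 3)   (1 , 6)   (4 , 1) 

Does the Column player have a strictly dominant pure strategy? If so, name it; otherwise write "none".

III

III vs I: R1: 4>3, R2: 2>-2, R3: 6>5, R4: 9>5, R5: 6>3.
III vs II: R1: 4>3, R2: 2>0, R3: 6>5, R4: 9>3, R5: 6>3.
III vs IV: R1: 4>2, R2: 2>-1, R3: 6>4, R4: 9>3, R5: 6>1.
III strictly beats every other strategy against every opponent action, so it is strictly dominant.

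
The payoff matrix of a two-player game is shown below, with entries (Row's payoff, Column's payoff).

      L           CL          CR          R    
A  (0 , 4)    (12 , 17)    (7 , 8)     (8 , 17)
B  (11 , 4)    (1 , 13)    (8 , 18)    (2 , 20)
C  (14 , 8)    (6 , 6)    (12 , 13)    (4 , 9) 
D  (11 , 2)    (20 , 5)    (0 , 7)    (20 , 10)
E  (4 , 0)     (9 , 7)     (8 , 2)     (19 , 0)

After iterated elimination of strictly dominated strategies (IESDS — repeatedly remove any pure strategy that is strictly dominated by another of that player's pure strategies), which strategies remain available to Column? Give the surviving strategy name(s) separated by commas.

CL, CR, R

For Row, C strictly dominates B on the remaining columns (L: 14>11, CL: 6>1, CR: 12>8, R: 4>2); eliminate B.
For Column, CR strictly dominates L on the remaining rows (A: 8>4, C: 13>8, D: 7>2, E: 2>0); eliminate L.
Among the remaining strategies, none is strictly dominated by another pure strategy of the same player, so the elimination stops.
Surviving strategies — Row: {A, C, D, E}; Column: {CL, CR, R}.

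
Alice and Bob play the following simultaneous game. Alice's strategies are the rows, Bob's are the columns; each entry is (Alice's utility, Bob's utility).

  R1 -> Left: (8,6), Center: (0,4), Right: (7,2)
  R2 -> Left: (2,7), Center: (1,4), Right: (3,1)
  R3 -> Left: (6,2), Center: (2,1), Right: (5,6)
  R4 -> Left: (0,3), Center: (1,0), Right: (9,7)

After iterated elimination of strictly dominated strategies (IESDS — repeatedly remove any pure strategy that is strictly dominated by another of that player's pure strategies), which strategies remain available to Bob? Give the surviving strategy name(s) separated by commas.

Alice's strategy R2 is strictly dominated by R3 (Left: 6>2, Center: 2>1, Right: 5>3) and is removed.
Bob's strategy Center is strictly dominated by Left (R1: 6>4, R3: 2>1, R4: 3>0) and is removed.
Alice's strategy R3 is strictly dominated by R1 (Left: 8>6, Right: 7>5) and is removed.
Among the remaining strategies, none is strictly dominated by another pure strategy of the same player, so the elimination stops.
Surviving strategies — Alice: {R1, R4}; Bob: {Left, Right}.

Left, Right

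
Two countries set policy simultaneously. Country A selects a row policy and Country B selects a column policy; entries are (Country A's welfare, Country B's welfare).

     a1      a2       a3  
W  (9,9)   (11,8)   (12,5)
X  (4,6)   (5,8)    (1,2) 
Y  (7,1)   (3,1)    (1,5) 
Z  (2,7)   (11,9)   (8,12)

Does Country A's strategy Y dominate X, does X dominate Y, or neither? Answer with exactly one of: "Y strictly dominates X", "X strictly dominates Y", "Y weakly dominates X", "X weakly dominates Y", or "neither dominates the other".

neither dominates the other

Compare Y to X across each choice by Country B: a1: 7>4, a2: 3<5, a3: 1=1.
Y does better at a1 but worse at a2; neither strategy dominates the other.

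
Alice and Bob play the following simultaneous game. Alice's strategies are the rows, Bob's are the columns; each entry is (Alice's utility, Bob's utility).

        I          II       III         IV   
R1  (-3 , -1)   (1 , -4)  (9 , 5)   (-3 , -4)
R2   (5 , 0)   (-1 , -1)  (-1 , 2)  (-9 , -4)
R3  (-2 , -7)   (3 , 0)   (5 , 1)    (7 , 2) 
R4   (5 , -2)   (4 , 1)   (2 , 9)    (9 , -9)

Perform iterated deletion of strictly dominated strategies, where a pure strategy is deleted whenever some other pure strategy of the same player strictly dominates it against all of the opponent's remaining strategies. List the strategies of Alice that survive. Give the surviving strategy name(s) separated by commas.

For Bob, III strictly dominates I on the remaining rows (R1: 5>-1, R2: 2>0, R3: 1>-7, R4: 9>-2); eliminate I.
For Alice, R1 strictly dominates R2 on the remaining columns (II: 1>-1, III: 9>-1, IV: -3>-9); eliminate R2.
For Bob, III strictly dominates II on the remaining rows (R1: 5>-4, R3: 1>0, R4: 9>1); eliminate II.
Among the remaining strategies, none is strictly dominated by another pure strategy of the same player, so the elimination stops.
Surviving strategies — Alice: {R1, R3, R4}; Bob: {III, IV}.

R1, R3, R4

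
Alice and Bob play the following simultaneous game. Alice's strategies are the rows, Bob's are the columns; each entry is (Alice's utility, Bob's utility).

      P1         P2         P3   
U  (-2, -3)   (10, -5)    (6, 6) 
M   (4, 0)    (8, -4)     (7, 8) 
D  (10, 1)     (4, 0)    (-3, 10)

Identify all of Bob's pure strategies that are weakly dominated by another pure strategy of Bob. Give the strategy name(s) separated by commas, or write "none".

P1: dominated, since P3 does at least as well everywhere (U: 6>-3, M: 8>0, D: 10>1).
P1 weakly dominates P2 — U: -3>-5, M: 0>-4, D: 1>0.
P3: no other strategy beats it everywhere (P1 at U (6>-3); P2 at U (6>-5)).

P1, P2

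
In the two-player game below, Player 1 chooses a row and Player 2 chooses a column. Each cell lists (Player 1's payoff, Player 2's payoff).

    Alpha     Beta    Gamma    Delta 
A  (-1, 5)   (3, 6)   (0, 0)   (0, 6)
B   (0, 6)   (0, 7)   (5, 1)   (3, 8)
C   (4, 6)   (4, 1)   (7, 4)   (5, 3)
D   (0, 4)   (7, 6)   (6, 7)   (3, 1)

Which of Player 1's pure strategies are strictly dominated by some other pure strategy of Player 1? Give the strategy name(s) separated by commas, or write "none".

A, B

A is strictly dominated by C (Alpha: 4>-1, Beta: 4>3, Gamma: 7>0, Delta: 5>0).
C strictly dominates B — Alpha: 4>0, Beta: 4>0, Gamma: 7>5, Delta: 5>3.
Nothing dominates C: A at Alpha (4>-1); B at Alpha (4>0); D at Alpha (4>0).
Nothing dominates D: A at Alpha (0>-1); B at Alpha (0=0); C at Beta (7>4).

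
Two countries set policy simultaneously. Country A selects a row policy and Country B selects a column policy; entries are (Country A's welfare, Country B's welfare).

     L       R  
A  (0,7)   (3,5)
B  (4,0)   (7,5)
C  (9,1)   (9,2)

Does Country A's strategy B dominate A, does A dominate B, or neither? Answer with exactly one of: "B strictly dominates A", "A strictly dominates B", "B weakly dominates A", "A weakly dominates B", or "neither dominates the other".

B's payoffs vs A's, by Country B's action — L: 4>0, R: 7>3.
B gives a strictly higher payoff against every action of Country B, so B strictly dominates A.

B strictly dominates A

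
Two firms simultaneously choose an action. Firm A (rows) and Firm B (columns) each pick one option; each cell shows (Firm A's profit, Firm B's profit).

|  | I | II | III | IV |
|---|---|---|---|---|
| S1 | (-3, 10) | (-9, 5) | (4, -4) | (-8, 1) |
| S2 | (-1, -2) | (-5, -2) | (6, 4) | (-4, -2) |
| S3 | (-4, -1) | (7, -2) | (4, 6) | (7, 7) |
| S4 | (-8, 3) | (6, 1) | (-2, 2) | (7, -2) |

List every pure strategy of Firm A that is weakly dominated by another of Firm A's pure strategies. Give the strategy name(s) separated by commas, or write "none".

S1: dominated, since S2 does at least as well everywhere (I: -1>-3, II: -5>-9, III: 6>4, IV: -4>-8).
S2: no other strategy beats it everywhere (S1 at I (-1>-3); S3 at I (-1>-4); S4 at I (-1>-8)).
S3 is not dominated — it holds its own against S1 at II (7>-9); S2 at II (7>-5); S4 at I (-4>-8).
S4: dominated, since S3 does at least as well everywhere (I: -4>-8, II: 7>6, III: 4>-2, IV: 7=7).

S1, S4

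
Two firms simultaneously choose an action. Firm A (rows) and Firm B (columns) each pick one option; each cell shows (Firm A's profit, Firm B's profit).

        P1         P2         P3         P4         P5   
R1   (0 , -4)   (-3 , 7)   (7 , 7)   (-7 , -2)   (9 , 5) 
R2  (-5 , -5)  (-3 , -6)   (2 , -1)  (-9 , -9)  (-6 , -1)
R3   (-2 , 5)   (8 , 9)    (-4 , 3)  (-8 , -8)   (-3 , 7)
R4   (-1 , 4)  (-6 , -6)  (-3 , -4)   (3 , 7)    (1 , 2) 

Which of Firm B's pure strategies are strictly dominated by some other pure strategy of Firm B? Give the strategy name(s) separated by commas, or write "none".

none

Nothing dominates P1: P2 at R2 (-5>-6); P3 at R3 (5>3); P4 at R2 (-5>-9); P5 at R4 (4>2).
Nothing dominates P2: P1 at R1 (7>-4); P3 at R1 (7=7); P4 at R1 (7>-2); P5 at R1 (7>5).
P3: no other strategy beats it everywhere (P1 at R1 (7>-4); P2 at R1 (7=7); P4 at R1 (7>-2); P5 at R1 (7>5)).
P4 is not dominated — it holds its own against P1 at R1 (-2>-4); P2 at R4 (7>-6); P3 at R4 (7>-4); P5 at R4 (7>2).
P5 is not dominated — it holds its own against P1 at R1 (5>-4); P2 at R2 (-1>-6); P3 at R2 (-1=-1); P4 at R1 (5>-2).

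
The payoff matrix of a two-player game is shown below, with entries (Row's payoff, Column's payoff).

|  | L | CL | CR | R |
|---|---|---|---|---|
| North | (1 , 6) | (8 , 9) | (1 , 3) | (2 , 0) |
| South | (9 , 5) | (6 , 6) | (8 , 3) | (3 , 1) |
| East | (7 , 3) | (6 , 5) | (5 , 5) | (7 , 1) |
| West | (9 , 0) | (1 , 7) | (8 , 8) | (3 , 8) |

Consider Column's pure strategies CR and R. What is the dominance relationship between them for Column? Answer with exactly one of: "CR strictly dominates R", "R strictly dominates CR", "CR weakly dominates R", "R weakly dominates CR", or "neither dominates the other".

CR's payoffs vs R's, by Row's action — North: 3>0, South: 3>1, East: 5>1, West: 8=8.
CR is at least as good everywhere and strictly better somewhere (tied only at West), so CR weakly but not strictly dominates R.

CR weakly dominates R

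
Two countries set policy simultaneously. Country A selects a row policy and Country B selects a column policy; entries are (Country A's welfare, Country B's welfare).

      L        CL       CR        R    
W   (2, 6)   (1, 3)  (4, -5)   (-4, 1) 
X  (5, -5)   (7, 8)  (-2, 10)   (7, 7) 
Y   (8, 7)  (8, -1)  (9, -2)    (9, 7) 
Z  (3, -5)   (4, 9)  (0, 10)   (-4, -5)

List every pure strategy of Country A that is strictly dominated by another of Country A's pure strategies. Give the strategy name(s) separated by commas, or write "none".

Y strictly dominates W — L: 8>2, CL: 8>1, CR: 9>4, R: 9>-4.
X: dominated, since Y does at least as well everywhere (L: 8>5, CL: 8>7, CR: 9>-2, R: 9>7).
Y is not dominated — it holds its own against W at L (8>2); X at L (8>5); Z at L (8>3).
Z is strictly dominated by Y (L: 8>3, CL: 8>4, CR: 9>0, R: 9>-4).

W, X, Z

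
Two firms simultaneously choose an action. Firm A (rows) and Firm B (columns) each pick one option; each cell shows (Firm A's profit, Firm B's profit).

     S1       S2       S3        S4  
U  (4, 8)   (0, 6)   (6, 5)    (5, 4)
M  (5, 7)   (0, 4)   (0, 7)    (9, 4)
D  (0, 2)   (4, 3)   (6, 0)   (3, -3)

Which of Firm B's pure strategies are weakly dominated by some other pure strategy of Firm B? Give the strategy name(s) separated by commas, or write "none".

S3, S4

S1: no other strategy beats it everywhere (S2 at U (8>6); S3 at U (8>5); S4 at U (8>4)).
Nothing dominates S2: S1 at D (3>2); S3 at U (6>5); S4 at U (6>4).
S3 is weakly dominated by S1 (U: 8>5, M: 7=7, D: 2>0).
S4: dominated, since S1 does at least as well everywhere (U: 8>4, M: 7>4, D: 2>-3).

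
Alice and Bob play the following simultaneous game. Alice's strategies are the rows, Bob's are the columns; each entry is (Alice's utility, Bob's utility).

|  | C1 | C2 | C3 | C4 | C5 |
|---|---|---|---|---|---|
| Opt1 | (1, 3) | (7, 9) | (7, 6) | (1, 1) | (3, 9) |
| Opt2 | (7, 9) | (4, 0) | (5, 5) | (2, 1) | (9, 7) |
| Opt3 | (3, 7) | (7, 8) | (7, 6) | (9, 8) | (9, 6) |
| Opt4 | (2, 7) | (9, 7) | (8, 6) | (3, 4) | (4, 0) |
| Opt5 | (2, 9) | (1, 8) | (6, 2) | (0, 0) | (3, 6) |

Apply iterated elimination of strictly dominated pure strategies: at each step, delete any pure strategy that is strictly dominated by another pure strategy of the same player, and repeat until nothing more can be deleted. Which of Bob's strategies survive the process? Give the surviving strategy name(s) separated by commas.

For Alice, Opt4 strictly dominates Opt1 on the remaining columns (C1: 2>1, C2: 9>7, C3: 8>7, C4: 3>1, C5: 4>3); eliminate Opt1.
Row Opt5 is eliminated: Opt3 beats it against every remaining column (C1: 3>2, C2: 7>1, C3: 7>6, C4: 9>0, C5: 9>3).
Column C3 is eliminated: C1 beats it against every remaining row (Opt2: 9>5, Opt3: 7>6, Opt4: 7>6).
Bob's strategy C5 is strictly dominated by C1 (Opt2: 9>7, Opt3: 7>6, Opt4: 7>0) and is removed.
Among the remaining strategies, none is strictly dominated by another pure strategy of the same player, so the elimination stops.
Surviving strategies — Alice: {Opt2, Opt3, Opt4}; Bob: {C1, C2, C4}.

C1, C2, C4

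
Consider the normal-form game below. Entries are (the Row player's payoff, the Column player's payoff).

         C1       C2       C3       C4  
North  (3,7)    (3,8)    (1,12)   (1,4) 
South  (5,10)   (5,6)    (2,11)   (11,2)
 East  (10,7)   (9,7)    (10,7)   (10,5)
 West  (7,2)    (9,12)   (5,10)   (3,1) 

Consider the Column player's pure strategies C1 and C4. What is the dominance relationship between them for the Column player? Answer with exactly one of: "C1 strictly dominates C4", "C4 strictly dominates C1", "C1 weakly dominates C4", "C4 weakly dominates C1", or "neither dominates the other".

C1's payoffs vs C4's, by the Row player's action — North: 7>4, South: 10>2, East: 7>5, West: 2>1.
C1 gives a strictly higher payoff against every action of the Row player, so C1 strictly dominates C4.

C1 strictly dominates C4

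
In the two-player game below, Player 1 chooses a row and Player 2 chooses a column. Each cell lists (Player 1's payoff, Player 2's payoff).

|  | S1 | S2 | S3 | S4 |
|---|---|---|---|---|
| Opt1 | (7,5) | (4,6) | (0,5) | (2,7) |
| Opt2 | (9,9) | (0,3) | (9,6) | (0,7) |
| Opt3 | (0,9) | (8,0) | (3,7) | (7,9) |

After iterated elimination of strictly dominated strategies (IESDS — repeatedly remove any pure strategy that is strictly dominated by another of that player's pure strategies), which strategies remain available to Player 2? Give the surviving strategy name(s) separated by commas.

For Player 2, S4 strictly dominates S2 on the remaining rows (Opt1: 7>6, Opt2: 7>3, Opt3: 9>0); eliminate S2.
Column S3 is eliminated: S4 beats it against every remaining row (Opt1: 7>5, Opt2: 7>6, Opt3: 9>7).
Among the remaining strategies, none is strictly dominated by another pure strategy of the same player, so the elimination stops.
Surviving strategies — Player 1: {Opt1, Opt2, Opt3}; Player 2: {S1, S4}.

S1, S4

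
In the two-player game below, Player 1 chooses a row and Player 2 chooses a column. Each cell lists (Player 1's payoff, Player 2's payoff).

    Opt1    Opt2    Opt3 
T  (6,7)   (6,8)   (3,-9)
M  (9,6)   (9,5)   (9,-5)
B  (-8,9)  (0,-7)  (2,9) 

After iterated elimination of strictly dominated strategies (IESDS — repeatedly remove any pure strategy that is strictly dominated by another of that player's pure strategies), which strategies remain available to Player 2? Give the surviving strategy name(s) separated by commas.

Opt1

Row T is eliminated: M beats it against every remaining column (Opt1: 9>6, Opt2: 9>6, Opt3: 9>3).
Row B is eliminated: M beats it against every remaining column (Opt1: 9>-8, Opt2: 9>0, Opt3: 9>2).
For Player 2, Opt1 strictly dominates Opt2 on the remaining rows (M: 6>5); eliminate Opt2.
Column Opt3 is eliminated: Opt1 beats it against every remaining row (M: 6>-5).
Among the remaining strategies, none is strictly dominated by another pure strategy of the same player, so the elimination stops.
Surviving strategies — Player 1: {M}; Player 2: {Opt1}.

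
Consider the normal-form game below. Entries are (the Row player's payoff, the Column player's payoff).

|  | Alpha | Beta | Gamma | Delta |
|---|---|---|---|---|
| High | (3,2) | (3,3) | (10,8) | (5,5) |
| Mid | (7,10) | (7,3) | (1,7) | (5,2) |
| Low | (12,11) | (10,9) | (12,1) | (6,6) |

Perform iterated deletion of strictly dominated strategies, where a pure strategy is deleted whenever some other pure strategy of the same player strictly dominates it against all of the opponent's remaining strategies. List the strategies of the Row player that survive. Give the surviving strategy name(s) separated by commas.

Low

Row High is eliminated: Low beats it against every remaining column (Alpha: 12>3, Beta: 10>3, Gamma: 12>10, Delta: 6>5).
Row Mid is eliminated: Low beats it against every remaining column (Alpha: 12>7, Beta: 10>7, Gamma: 12>1, Delta: 6>5).
Column Beta is eliminated: Alpha beats it against every remaining row (Low: 11>9).
For the Column player, Alpha strictly dominates Gamma on the remaining rows (Low: 11>1); eliminate Gamma.
Column Delta is eliminated: Alpha beats it against every remaining row (Low: 11>6).
Among the remaining strategies, none is strictly dominated by another pure strategy of the same player, so the elimination stops.
Surviving strategies — the Row player: {Low}; the Column player: {Alpha}.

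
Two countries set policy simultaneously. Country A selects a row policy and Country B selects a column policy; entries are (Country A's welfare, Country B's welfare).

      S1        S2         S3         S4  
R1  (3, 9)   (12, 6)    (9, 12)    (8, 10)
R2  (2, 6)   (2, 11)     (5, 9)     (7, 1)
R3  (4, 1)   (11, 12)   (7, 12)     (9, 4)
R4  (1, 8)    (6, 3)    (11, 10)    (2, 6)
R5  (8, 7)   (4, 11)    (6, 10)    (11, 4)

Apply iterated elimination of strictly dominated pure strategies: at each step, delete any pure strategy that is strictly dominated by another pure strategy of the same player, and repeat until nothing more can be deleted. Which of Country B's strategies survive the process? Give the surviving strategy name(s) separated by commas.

S3

For Country A, R1 strictly dominates R2 on the remaining columns (S1: 3>2, S2: 12>2, S3: 9>5, S4: 8>7); eliminate R2.
For Country B, S3 strictly dominates S1 on the remaining rows (R1: 12>9, R3: 12>1, R4: 10>8, R5: 10>7); eliminate S1.
Column S4 is eliminated: S3 beats it against every remaining row (R1: 12>10, R3: 12>4, R4: 10>6, R5: 10>4).
Row R3 is eliminated: R1 beats it against every remaining column (S2: 12>11, S3: 9>7).
Row R5 is eliminated: R1 beats it against every remaining column (S2: 12>4, S3: 9>6).
For Country B, S3 strictly dominates S2 on the remaining rows (R1: 12>6, R4: 10>3); eliminate S2.
Row R1 is eliminated: R4 beats it against every remaining column (S3: 11>9).
Among the remaining strategies, none is strictly dominated by another pure strategy of the same player, so the elimination stops.
Surviving strategies — Country A: {R4}; Country B: {S3}.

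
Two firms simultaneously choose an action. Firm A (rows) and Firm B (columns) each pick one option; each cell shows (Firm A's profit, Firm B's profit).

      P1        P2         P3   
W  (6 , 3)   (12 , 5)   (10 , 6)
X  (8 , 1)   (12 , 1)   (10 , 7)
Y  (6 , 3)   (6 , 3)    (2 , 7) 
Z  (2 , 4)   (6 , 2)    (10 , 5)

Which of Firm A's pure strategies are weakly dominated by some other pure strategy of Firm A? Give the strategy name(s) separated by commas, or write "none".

W, Y, Z

W is weakly dominated by X (P1: 8>6, P2: 12=12, P3: 10=10).
Nothing dominates X: W at P1 (8>6); Y at P1 (8>6); Z at P1 (8>2).
Y: dominated, since W does at least as well everywhere (P1: 6=6, P2: 12>6, P3: 10>2).
W weakly dominates Z — P1: 6>2, P2: 12>6, P3: 10=10.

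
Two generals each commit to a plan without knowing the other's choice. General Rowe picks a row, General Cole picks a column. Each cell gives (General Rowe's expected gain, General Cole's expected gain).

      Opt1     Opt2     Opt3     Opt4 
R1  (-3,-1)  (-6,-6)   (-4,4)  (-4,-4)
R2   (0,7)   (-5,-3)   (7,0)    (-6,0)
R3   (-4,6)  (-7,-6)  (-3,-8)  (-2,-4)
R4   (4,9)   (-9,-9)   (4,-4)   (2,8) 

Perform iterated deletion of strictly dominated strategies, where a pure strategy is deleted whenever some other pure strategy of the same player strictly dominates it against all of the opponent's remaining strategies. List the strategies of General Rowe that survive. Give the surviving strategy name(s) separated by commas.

R4

Column Opt2 is eliminated: Opt1 beats it against every remaining row (R1: -1>-6, R2: 7>-3, R3: 6>-6, R4: 9>-9).
Row R1 is eliminated: R4 beats it against every remaining column (Opt1: 4>-3, Opt3: 4>-4, Opt4: 2>-4).
For General Rowe, R4 strictly dominates R3 on the remaining columns (Opt1: 4>-4, Opt3: 4>-3, Opt4: 2>-2); eliminate R3.
General Cole's strategy Opt3 is strictly dominated by Opt1 (R2: 7>0, R4: 9>-4) and is removed.
Row R2 is eliminated: R4 beats it against every remaining column (Opt1: 4>0, Opt4: 2>-6).
General Cole's strategy Opt4 is strictly dominated by Opt1 (R4: 9>8) and is removed.
Among the remaining strategies, none is strictly dominated by another pure strategy of the same player, so the elimination stops.
Surviving strategies — General Rowe: {R4}; General Cole: {Opt1}.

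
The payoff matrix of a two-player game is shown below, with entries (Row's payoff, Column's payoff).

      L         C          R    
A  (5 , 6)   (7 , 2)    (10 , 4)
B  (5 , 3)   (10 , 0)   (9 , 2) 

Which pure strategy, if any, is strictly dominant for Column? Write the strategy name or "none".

L

L vs C: A: 6>2, B: 3>0.
L vs R: A: 6>4, B: 3>2.
L strictly beats every other strategy against every opponent action, so it is strictly dominant.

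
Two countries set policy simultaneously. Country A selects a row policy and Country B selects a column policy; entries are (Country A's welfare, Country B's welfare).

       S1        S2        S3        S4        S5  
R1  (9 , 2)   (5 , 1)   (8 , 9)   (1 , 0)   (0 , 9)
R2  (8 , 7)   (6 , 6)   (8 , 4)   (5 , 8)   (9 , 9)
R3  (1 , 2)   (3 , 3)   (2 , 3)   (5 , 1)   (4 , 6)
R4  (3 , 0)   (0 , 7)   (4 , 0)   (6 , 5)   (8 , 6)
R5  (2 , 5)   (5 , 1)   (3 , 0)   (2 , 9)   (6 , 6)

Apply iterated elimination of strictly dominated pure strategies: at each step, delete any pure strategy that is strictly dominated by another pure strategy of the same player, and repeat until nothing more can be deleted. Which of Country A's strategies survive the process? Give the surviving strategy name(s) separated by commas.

For Country A, R2 strictly dominates R5 on the remaining columns (S1: 8>2, S2: 6>5, S3: 8>3, S4: 5>2, S5: 9>6); eliminate R5.
Country B's strategy S1 is strictly dominated by S5 (R1: 9>2, R2: 9>7, R3: 6>2, R4: 6>0) and is removed.
Country B's strategy S4 is strictly dominated by S5 (R1: 9>0, R2: 9>8, R3: 6>1, R4: 6>5) and is removed.
Country A's strategy R3 is strictly dominated by R2 (S2: 6>3, S3: 8>2, S5: 9>4) and is removed.
For Country A, R2 strictly dominates R4 on the remaining columns (S2: 6>0, S3: 8>4, S5: 9>8); eliminate R4.
For Country B, S5 strictly dominates S2 on the remaining rows (R1: 9>1, R2: 9>6); eliminate S2.
Among the remaining strategies, none is strictly dominated by another pure strategy of the same player, so the elimination stops.
Surviving strategies — Country A: {R1, R2}; Country B: {S3, S5}.

R1, R2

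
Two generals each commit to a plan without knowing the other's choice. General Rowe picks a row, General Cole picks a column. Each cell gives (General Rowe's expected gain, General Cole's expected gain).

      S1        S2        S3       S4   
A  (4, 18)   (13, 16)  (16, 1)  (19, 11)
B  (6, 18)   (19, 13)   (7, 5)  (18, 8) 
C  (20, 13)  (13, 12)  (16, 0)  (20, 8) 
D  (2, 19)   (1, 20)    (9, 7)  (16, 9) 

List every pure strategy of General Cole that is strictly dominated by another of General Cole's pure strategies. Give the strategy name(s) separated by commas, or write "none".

S3, S4

Nothing dominates S1: S2 at A (18>16); S3 at A (18>1); S4 at A (18>11).
S2: no other strategy beats it everywhere (S1 at D (20>19); S3 at A (16>1); S4 at A (16>11)).
S1 strictly dominates S3 — A: 18>1, B: 18>5, C: 13>0, D: 19>7.
S1 strictly dominates S4 — A: 18>11, B: 18>8, C: 13>8, D: 19>9.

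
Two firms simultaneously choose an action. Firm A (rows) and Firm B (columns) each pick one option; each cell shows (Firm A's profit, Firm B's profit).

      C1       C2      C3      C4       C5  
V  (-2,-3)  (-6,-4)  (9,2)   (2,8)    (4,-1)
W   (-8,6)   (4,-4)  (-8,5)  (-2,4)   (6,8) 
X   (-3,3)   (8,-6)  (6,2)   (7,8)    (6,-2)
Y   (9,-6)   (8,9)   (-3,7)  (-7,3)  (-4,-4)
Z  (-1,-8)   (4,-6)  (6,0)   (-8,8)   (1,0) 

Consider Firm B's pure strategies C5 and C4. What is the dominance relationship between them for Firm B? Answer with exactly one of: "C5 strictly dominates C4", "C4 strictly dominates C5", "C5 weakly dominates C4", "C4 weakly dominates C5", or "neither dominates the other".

neither dominates the other

C5's payoffs vs C4's, by Firm A's action — V: -1<8, W: 8>4, X: -2<8, Y: -4<3, Z: 0<8.
C5 does better at W but worse at V, X, Y, Z; neither strategy dominates the other.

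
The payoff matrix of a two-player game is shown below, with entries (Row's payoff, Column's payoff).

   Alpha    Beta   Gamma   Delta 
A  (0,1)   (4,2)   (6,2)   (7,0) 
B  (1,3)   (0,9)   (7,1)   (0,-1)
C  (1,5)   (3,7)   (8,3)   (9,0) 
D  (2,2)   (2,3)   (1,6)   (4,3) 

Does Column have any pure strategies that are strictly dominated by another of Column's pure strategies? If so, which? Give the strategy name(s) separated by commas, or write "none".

Alpha is strictly dominated by Beta (A: 2>1, B: 9>3, C: 7>5, D: 3>2).
Beta: no other strategy beats it everywhere (Alpha at A (2>1); Gamma at A (2=2); Delta at A (2>0)).
Gamma is not dominated — it holds its own against Alpha at A (2>1); Beta at A (2=2); Delta at A (2>0).
Delta: dominated, since Gamma does at least as well everywhere (A: 2>0, B: 1>-1, C: 3>0, D: 6>3).

Alpha, Delta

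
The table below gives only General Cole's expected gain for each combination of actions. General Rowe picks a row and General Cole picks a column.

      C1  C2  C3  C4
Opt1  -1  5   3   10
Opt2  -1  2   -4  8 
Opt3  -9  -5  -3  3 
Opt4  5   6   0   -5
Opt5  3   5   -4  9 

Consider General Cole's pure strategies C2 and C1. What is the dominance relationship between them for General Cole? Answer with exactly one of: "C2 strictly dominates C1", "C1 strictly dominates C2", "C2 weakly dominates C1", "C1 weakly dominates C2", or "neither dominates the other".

C2 strictly dominates C1

Compare C2 to C1 across each choice by General Rowe: Opt1: 5>-1, Opt2: 2>-1, Opt3: -5>-9, Opt4: 6>5, Opt5: 5>3.
C2 gives a strictly higher payoff against each choice by General Rowe, so C2 strictly dominates C1.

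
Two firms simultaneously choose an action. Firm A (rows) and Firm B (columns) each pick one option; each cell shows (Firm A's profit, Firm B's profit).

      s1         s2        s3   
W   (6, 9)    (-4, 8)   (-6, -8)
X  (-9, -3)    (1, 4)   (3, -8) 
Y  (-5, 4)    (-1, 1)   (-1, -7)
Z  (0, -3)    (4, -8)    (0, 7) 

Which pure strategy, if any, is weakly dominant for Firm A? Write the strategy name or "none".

none

W fails to dominate X at s2 (-4<1).
X fails to dominate W at s1 (-9<6).
Y fails to dominate W at s1 (-5<6).
Z fails to dominate W at s1 (0<6).
No single strategy dominates all the others.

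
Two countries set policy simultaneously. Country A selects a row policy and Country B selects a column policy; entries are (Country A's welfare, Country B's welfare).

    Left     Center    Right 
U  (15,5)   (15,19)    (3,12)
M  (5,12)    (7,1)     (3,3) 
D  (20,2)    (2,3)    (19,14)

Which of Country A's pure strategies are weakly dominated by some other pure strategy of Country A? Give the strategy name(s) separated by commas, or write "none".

M

U: no other strategy beats it everywhere (M at Left (15>5); D at Center (15>2)).
M is weakly dominated by U (Left: 15>5, Center: 15>7, Right: 3=3).
D: no other strategy beats it everywhere (U at Left (20>15); M at Left (20>5)).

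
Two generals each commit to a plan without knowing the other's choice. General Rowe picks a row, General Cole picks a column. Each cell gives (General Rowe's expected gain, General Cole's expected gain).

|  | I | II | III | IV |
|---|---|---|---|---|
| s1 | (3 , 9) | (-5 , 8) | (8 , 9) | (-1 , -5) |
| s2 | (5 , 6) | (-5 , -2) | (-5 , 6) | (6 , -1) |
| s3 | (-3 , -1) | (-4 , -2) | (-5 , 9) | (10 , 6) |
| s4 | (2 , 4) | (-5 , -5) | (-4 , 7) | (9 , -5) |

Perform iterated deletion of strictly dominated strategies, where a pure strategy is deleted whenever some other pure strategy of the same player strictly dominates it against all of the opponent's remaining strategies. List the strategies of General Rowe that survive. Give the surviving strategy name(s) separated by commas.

s1, s2

For General Cole, I strictly dominates II on the remaining rows (s1: 9>8, s2: 6>-2, s3: -1>-2, s4: 4>-5); eliminate II.
General Cole's strategy IV is strictly dominated by III (s1: 9>-5, s2: 6>-1, s3: 9>6, s4: 7>-5) and is removed.
General Rowe's strategy s3 is strictly dominated by s1 (I: 3>-3, III: 8>-5) and is removed.
General Rowe's strategy s4 is strictly dominated by s1 (I: 3>2, III: 8>-4) and is removed.
Among the remaining strategies, none is strictly dominated by another pure strategy of the same player, so the elimination stops.
Surviving strategies — General Rowe: {s1, s2}; General Cole: {I, III}.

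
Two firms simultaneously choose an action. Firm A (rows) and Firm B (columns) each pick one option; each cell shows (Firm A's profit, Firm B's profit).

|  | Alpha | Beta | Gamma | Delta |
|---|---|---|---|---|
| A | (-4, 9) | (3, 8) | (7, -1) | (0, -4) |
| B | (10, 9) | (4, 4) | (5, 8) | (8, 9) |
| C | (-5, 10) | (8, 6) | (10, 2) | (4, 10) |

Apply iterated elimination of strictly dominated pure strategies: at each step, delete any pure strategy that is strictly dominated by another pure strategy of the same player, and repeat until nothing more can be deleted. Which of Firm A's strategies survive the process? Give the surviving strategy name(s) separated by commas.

B

For Firm B, Alpha strictly dominates Beta on the remaining rows (A: 9>8, B: 9>4, C: 10>6); eliminate Beta.
Column Gamma is eliminated: Alpha beats it against every remaining row (A: 9>-1, B: 9>8, C: 10>2).
For Firm A, B strictly dominates A on the remaining columns (Alpha: 10>-4, Delta: 8>0); eliminate A.
Row C is eliminated: B beats it against every remaining column (Alpha: 10>-5, Delta: 8>4).
Among the remaining strategies, none is strictly dominated by another pure strategy of the same player, so the elimination stops.
Surviving strategies — Firm A: {B}; Firm B: {Alpha, Delta}.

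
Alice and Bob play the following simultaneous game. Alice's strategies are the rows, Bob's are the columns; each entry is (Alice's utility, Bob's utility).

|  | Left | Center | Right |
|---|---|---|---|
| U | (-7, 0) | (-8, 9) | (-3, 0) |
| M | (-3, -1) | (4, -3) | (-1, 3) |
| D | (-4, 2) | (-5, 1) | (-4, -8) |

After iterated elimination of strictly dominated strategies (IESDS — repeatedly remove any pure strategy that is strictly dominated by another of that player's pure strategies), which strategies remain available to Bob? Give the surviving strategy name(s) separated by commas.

Row U is eliminated: M beats it against every remaining column (Left: -3>-7, Center: 4>-8, Right: -1>-3).
Alice's strategy D is strictly dominated by M (Left: -3>-4, Center: 4>-5, Right: -1>-4) and is removed.
Bob's strategy Left is strictly dominated by Right (M: 3>-1) and is removed.
For Bob, Right strictly dominates Center on the remaining rows (M: 3>-3); eliminate Center.
Among the remaining strategies, none is strictly dominated by another pure strategy of the same player, so the elimination stops.
Surviving strategies — Alice: {M}; Bob: {Right}.

Right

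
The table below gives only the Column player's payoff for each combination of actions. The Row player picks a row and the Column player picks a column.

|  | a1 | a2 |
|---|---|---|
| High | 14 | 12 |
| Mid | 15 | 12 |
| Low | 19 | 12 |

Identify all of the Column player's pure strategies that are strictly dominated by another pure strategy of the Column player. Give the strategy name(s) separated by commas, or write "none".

a1 is not dominated — it holds its own against a2 at High (14>12).
a2 is strictly dominated by a1 (High: 14>12, Mid: 15>12, Low: 19>12).

a2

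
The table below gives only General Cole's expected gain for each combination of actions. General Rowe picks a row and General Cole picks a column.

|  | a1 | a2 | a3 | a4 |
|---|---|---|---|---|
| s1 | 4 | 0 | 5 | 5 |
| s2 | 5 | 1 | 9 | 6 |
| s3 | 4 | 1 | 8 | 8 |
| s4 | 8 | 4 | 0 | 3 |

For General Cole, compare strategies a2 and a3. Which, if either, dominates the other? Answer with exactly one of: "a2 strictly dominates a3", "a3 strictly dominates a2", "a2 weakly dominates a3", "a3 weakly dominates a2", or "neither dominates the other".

a2's payoffs vs a3's, by General Rowe's action — s1: 0<5, s2: 1<9, s3: 1<8, s4: 4>0.
a2 does better at s4 but worse at s1, s2, s3; neither strategy dominates the other.

neither dominates the other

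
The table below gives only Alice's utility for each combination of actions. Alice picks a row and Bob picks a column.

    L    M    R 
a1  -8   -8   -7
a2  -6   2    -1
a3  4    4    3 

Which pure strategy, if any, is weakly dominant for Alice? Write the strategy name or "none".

a3 vs a1: L: 4>-8, M: 4>-8, R: 3>-7.
a3 vs a2: L: 4>-6, M: 4>2, R: 3>-1.
a3 is at least as good as every other strategy against every opponent action, so it is weakly dominant.

a3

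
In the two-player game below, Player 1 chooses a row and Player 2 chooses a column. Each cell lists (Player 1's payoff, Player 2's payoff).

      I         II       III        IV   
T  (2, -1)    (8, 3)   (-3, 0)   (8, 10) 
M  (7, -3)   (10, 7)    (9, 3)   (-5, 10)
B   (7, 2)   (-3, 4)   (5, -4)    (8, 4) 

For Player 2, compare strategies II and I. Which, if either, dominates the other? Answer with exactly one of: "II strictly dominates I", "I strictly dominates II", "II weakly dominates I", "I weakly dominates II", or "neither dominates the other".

II's payoffs vs I's, by Player 1's action — T: 3>-1, M: 7>-3, B: 4>2.
Every comparison favours II, so II strictly dominates I.

II strictly dominates I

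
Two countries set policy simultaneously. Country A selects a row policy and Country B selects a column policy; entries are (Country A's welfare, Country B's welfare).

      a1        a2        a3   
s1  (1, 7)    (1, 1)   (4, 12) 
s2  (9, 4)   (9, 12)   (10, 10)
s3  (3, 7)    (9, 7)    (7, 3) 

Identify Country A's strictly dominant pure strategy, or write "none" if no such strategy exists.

none

s1 fails to dominate s2 at a1 (1<9).
s2 fails to dominate s3 at a2 (9=9).
s3 fails to dominate s2 at a1 (3<9).
No single strategy dominates all the others.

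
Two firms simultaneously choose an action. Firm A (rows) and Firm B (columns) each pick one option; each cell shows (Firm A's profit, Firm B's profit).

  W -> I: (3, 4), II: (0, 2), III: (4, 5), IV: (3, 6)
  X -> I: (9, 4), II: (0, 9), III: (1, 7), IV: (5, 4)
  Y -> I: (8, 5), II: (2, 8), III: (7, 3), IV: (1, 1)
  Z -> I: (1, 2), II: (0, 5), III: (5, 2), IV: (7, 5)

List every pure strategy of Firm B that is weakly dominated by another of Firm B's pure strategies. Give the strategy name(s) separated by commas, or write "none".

none

I is not dominated — it holds its own against II at W (4>2); III at Y (5>3); IV at Y (5>1).
Nothing dominates II: I at X (9>4); III at X (9>7); IV at X (9>4).
III is not dominated — it holds its own against I at W (5>4); II at W (5>2); IV at X (7>4).
IV is not dominated — it holds its own against I at W (6>4); II at W (6>2); III at W (6>5).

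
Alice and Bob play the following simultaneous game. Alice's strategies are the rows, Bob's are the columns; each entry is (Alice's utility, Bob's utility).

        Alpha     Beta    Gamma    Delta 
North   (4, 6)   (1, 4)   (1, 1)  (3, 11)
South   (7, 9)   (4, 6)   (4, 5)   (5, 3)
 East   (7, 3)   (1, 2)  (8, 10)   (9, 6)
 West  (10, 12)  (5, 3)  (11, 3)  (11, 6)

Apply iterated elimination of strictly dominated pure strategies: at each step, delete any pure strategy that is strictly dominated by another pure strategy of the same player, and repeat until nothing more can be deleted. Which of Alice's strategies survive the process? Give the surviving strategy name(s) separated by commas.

Row North is eliminated: South beats it against every remaining column (Alpha: 7>4, Beta: 4>1, Gamma: 4>1, Delta: 5>3).
For Alice, West strictly dominates South on the remaining columns (Alpha: 10>7, Beta: 5>4, Gamma: 11>4, Delta: 11>5); eliminate South.
Row East is eliminated: West beats it against every remaining column (Alpha: 10>7, Beta: 5>1, Gamma: 11>8, Delta: 11>9).
For Bob, Alpha strictly dominates Beta on the remaining rows (West: 12>3); eliminate Beta.
Bob's strategy Gamma is strictly dominated by Alpha (West: 12>3) and is removed.
For Bob, Alpha strictly dominates Delta on the remaining rows (West: 12>6); eliminate Delta.
Among the remaining strategies, none is strictly dominated by another pure strategy of the same player, so the elimination stops.
Surviving strategies — Alice: {West}; Bob: {Alpha}.

West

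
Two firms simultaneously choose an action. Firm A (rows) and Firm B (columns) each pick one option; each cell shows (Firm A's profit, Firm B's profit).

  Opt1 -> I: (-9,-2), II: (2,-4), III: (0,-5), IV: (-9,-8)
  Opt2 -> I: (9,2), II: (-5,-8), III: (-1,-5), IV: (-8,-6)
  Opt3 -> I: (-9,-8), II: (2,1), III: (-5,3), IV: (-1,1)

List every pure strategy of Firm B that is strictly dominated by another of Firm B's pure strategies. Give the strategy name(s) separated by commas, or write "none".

I: no other strategy beats it everywhere (II at Opt1 (-2>-4); III at Opt1 (-2>-5); IV at Opt1 (-2>-8)).
II: no other strategy beats it everywhere (I at Opt3 (1>-8); III at Opt1 (-4>-5); IV at Opt1 (-4>-8)).
III is not dominated — it holds its own against I at Opt3 (3>-8); II at Opt2 (-5>-8); IV at Opt1 (-5>-8).
IV: dominated, since III does at least as well everywhere (Opt1: -5>-8, Opt2: -5>-6, Opt3: 3>1).

IV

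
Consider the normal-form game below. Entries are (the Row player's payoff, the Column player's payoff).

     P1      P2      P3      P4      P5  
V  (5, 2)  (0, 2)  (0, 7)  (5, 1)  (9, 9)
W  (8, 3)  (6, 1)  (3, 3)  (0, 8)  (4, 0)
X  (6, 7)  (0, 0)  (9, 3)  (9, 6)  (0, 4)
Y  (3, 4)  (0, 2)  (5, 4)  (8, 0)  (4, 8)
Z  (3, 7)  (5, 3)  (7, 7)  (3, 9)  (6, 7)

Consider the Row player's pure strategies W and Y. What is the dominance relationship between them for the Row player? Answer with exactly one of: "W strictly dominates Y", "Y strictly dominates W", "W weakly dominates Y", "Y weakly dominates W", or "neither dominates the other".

Compare W to Y across each opponent action: P1: 8>3, P2: 6>0, P3: 3<5, P4: 0<8, P5: 4=4.
W does better at P1, P2 but worse at P3, P4; neither strategy dominates the other.

neither dominates the other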